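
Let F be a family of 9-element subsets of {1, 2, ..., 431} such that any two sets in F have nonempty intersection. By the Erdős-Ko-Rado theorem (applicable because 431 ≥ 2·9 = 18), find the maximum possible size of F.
max |F| = C(430, 8) = 27150736911558975

The Erdős-Ko-Rado theorem states: for n ≥ 2k, an intersecting family of k-subsets of an n-element set has size at most C(n − 1, k − 1), with equality for 'star' families {A ⊆ [n] : |A| = k, i ∈ A} (fix an element i). For n = 431, k = 9: C(430, 8) = 27150736911558975.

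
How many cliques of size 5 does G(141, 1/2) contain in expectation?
E[# K_5] = C(141, 5) · (1/2)^C(5, 2) = 432295143 / 2^10 ≈ 422163.225586

For each 5-subset S of vertices (there are C(141, 5) = 432295143 such S), let X_S = 1 if S induces a K_5 (all C(5, 2) = 10 edges present). Then P(X_S = 1) = (1/2)^10 = 1/1024. By linearity of expectation, E[# K_5] = C(141, 5) · (1/2)^10 = 432295143 / 1024 ≈ 422163.225586.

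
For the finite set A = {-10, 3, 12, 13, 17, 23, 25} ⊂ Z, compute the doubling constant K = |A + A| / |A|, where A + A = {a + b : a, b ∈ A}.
K = |A + A| / |A| = 26/7

Enumerate A + A = {a + b : a, b ∈ A}. With |A| = 7, there are |A|^2 = 49 ordered sum pairs; collecting distinct values, A + A = {-20, -7, 2, 3, 6, 7, 13, 15, 16, 20, 24, 25, 26, 28, 29, 30, 34, 35, 36, 37, 38, 40, 42, 46, 48, 50}, so |A + A| = 26. Thus K = 26/7. For comparison, the minimum possible |A + A| over all 7-element sets is 2·7 − 1 = 13 (so min K = 13/7), attained only by arithmetic progressions.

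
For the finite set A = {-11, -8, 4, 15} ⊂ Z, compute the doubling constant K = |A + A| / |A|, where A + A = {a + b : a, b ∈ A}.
K = |A + A| / |A| = 10/4 = 5/2

Enumerate A + A = {a + b : a, b ∈ A}. With |A| = 4, there are |A|^2 = 16 ordered sum pairs; collecting distinct values, A + A = {-22, -19, -16, -7, -4, 4, 7, 8, 19, 30}, so |A + A| = 10. Thus K = 10/4 = 5/2. For comparison, the minimum possible |A + A| over all 4-element sets is 2·4 − 1 = 7 (so min K = 7/4), attained only by arithmetic progressions.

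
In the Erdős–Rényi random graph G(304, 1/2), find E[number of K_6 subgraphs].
E[# K_6] = C(304, 6) · (1/2)^C(6, 2) = 1043156809240 / 2^15 = 130394601155/4096 ≈ 31834619.422607

For each 6-subset S of vertices (there are C(304, 6) = 1043156809240 such S), let X_S = 1 if S induces a K_6 (all C(6, 2) = 15 edges present). Then P(X_S = 1) = (1/2)^15 = 1/32768. By linearity of expectation, E[# K_6] = C(304, 6) · (1/2)^15 = 1043156809240 / 32768 = 130394601155/4096 ≈ 31834619.422607.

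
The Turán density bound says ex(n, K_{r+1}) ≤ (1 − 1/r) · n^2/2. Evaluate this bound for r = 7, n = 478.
Turán density bound = (6/7) · 478^2/2 = 685452/7 ≈ 97921.7143

Turán's theorem: ex(n, K_{r+1}) is achieved by the complete r-partite Turán graph T(n, r) with parts as balanced as possible, and is at most (1 − 1/r) · n^2/2. For r = 7, n = 478: the density bound is (6/7) · 228484/2 = 685452/7 ≈ 97921.7143. The integer-valued extremum is e(T(478, 7)) = 97921, which is strictly less than the density bound 685452/7 since 7 ∤ 478 (the parts of T(478, 7) cannot all be equal).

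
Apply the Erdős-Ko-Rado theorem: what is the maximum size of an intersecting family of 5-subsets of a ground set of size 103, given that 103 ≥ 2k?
max |F| = C(102, 4) = 4249575

Erdős-Ko-Rado (1961): when n ≥ 2k, max |F| = C(n−1, k−1). The bound is attained by the star {A : i ∈ A} for any fixed i ∈ [n]. Here C(103−1, 5−1) = C(102, 4) = 4249575.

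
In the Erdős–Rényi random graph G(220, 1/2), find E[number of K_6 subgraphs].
E[# K_6] = C(220, 6) · (1/2)^C(6, 2) = 147008598660 / 2^15 = 36752149665/8192 ≈ 4486346.394653

For each 6-subset S of vertices (there are C(220, 6) = 147008598660 such S), let X_S = 1 if S induces a K_6 (all C(6, 2) = 15 edges present). Then P(X_S = 1) = (1/2)^15 = 1/32768. By linearity of expectation, E[# K_6] = C(220, 6) · (1/2)^15 = 147008598660 / 32768 = 36752149665/8192 ≈ 4486346.394653.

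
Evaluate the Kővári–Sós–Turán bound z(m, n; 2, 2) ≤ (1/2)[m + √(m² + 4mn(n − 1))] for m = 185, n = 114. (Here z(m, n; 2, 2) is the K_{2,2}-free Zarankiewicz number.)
z(185, 114; 2, 2) ≤ (1/2)[185 + √(185² + 4·185·114·113)] = (1/2)[185 + √9566905] = 1639.0207

Kővári–Sós–Turán: let r_1, ..., r_185 be the row sums and z = Σ r_i the total number of 1s. Each pair of columns can share at most one row with both entries 1 (else a 2×2 all-ones block appears), so Σ_i C(r_i, 2) ≤ C(114, 2) = 6441. By convexity Σ_i C(r_i, 2) ≥ 185·C(z/185, 2) = z(z − 185)/(2·185), giving z² − 185z − 185·114·113 ≤ 0 and hence z ≤ (1/2)[185 + √(34225 + 4·2383170)] = (1/2)[185 + √9566905] ≈ (1/2)(185 + 3093.0414) = 1639.0207.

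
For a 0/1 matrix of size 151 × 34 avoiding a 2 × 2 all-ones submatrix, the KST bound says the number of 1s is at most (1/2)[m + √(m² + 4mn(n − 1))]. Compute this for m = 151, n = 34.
z(151, 34; 2, 2) ≤ (1/2)[151 + √(151² + 4·151·34·33)] = (1/2)[151 + √700489] = 493.9761

Kővári–Sós–Turán: let r_1, ..., r_151 be the row sums and z = Σ r_i the total number of 1s. Each pair of columns can share at most one row with both entries 1 (else a 2×2 all-ones block appears), so Σ_i C(r_i, 2) ≤ C(34, 2) = 561. By convexity Σ_i C(r_i, 2) ≥ 151·C(z/151, 2) = z(z − 151)/(2·151), giving z² − 151z − 151·34·33 ≤ 0 and hence z ≤ (1/2)[151 + √(22801 + 4·169422)] = (1/2)[151 + √700489] ≈ (1/2)(151 + 836.9522) = 493.9761.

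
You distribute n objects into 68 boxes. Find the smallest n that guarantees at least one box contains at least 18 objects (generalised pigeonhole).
n = (18 − 1)·68 + 1 = 1157

By the generalised pigeonhole principle, to guarantee some box contains ≥ r objects we need more than (r − 1) · k objects total. Threshold: n = (r − 1) · k + 1. With r = 18 and k = 68: n = 17 · 68 + 1 = 1156 + 1 = 1157. For n = 1156 = 17 · 68, we can put exactly 17 objects in every box, avoiding 18 in any single one — so 1157 is tight.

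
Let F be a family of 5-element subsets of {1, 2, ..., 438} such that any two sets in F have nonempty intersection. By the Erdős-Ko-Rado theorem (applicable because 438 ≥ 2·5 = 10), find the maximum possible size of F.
max |F| = C(437, 4) = 1498772345

Erdős-Ko-Rado (1961): when n ≥ 2k, max |F| = C(n−1, k−1). The bound is attained by the star {A : i ∈ A} for any fixed i ∈ [n]. Here C(438−1, 5−1) = C(437, 4) = 1498772345.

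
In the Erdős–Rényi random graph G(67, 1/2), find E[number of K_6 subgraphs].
E[# K_6] = C(67, 6) · (1/2)^C(6, 2) = 99795696 / 2^15 = 6237231/2048 ≈ 3045.522949

For each 6-subset S of vertices (there are C(67, 6) = 99795696 such S), let X_S = 1 if S induces a K_6 (all C(6, 2) = 15 edges present). Then P(X_S = 1) = (1/2)^15 = 1/32768. By linearity of expectation, E[# K_6] = C(67, 6) · (1/2)^15 = 99795696 / 32768 = 6237231/2048 ≈ 3045.522949.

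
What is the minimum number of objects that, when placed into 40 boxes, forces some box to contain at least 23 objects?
n = (23 − 1)·40 + 1 = 881

By the generalised pigeonhole principle, to guarantee some box contains ≥ r objects we need more than (r − 1) · k objects total. Threshold: n = (r − 1) · k + 1. With r = 23 and k = 40: n = 22 · 40 + 1 = 880 + 1 = 881. For n = 880 = 22 · 40, we can put exactly 22 objects in every box, avoiding 23 in any single one — so 881 is tight.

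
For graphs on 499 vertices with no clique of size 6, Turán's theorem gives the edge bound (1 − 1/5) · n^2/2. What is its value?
Turán density bound = (4/5) · 499^2/2 = 498002/5 ≈ 99600.4

Turán's theorem: ex(n, K_{r+1}) is achieved by the complete r-partite Turán graph T(n, r) with parts as balanced as possible, and is at most (1 − 1/r) · n^2/2. For r = 5, n = 499: the density bound is (4/5) · 249001/2 = 498002/5 ≈ 99600.4. The integer-valued extremum is e(T(499, 5)) = 99600, which is strictly less than the density bound 498002/5 since 5 ∤ 499 (the parts of T(499, 5) cannot all be equal).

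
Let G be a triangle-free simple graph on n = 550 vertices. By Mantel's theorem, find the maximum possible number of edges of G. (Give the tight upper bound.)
ex(550, K_3) = ⌊550^2/4⌋ = 75625

Mantel (1907): a triangle-free graph on n vertices has at most ⌊n^2/4⌋ edges, with equality for the complete bipartite graph K_{⌊n/2⌋, ⌈n/2⌉}. For n = 550: ⌊550^2/4⌋ = ⌊302500/4⌋ = 75625. The extremal graph is K_{275, 275}, which has 275·275 = 75625 edges.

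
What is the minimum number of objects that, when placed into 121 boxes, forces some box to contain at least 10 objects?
n = (10 − 1)·121 + 1 = 1090

By the generalised pigeonhole principle, to guarantee some box contains ≥ r objects we need more than (r − 1) · k objects total. Threshold: n = (r − 1) · k + 1. With r = 10 and k = 121: n = 9 · 121 + 1 = 1089 + 1 = 1090. For n = 1089 = 9 · 121, we can put exactly 9 objects in every box, avoiding 10 in any single one — so 1090 is tight.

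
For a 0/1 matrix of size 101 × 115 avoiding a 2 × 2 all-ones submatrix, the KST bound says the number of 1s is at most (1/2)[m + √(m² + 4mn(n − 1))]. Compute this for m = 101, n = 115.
z(101, 115; 2, 2) ≤ (1/2)[101 + √(101² + 4·101·115·114)] = (1/2)[101 + √5306641] = 1202.3074

Kővári–Sós–Turán: let r_1, ..., r_101 be the row sums and z = Σ r_i the total number of 1s. Each pair of columns can share at most one row with both entries 1 (else a 2×2 all-ones block appears), so Σ_i C(r_i, 2) ≤ C(115, 2) = 6555. By convexity Σ_i C(r_i, 2) ≥ 101·C(z/101, 2) = z(z − 101)/(2·101), giving z² − 101z − 101·115·114 ≤ 0 and hence z ≤ (1/2)[101 + √(10201 + 4·1324110)] = (1/2)[101 + √5306641] ≈ (1/2)(101 + 2303.6148) = 1202.3074.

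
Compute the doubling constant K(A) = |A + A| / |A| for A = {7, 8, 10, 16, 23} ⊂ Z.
K = |A + A| / |A| = 15/5 = 3

Enumerate A + A = {a + b : a, b ∈ A}. With |A| = 5, there are |A|^2 = 25 ordered sum pairs; collecting distinct values, A + A = {14, 15, 16, 17, 18, 20, 23, 24, 26, 30, 31, 32, 33, 39, 46}, so |A + A| = 15. Thus K = 15/5 = 3. For comparison, the minimum possible |A + A| over all 5-element sets is 2·5 − 1 = 9 (so min K = 9/5), attained only by arithmetic progressions.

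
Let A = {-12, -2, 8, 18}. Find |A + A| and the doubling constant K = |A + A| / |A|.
K = |A + A| / |A| = 7/4

Enumerate A + A = {a + b : a, b ∈ A}. With |A| = 4, there are |A|^2 = 16 ordered sum pairs; collecting distinct values, A + A = {-24, -14, -4, 6, 16, 26, 36}, so |A + A| = 7. Thus K = 7/4. Here |A + A| = 2|A| − 1 = 7, the minimum possible — so K = 7/4 is minimal, which holds iff A is an arithmetic progression.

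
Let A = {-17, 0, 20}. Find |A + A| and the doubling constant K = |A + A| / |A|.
K = |A + A| / |A| = 6/3 = 2

Enumerate A + A = {a + b : a, b ∈ A}. With |A| = 3, there are |A|^2 = 9 ordered sum pairs; collecting distinct values, A + A = {-34, -17, 0, 3, 20, 40}, so |A + A| = 6. Thus K = 6/3 = 2. For comparison, the minimum possible |A + A| over all 3-element sets is 2·3 − 1 = 5 (so min K = 5/3), attained only by arithmetic progressions.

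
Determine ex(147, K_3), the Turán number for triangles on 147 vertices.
ex(147, K_3) = ⌊147^2/4⌋ = 5402

Mantel (1907): a triangle-free graph on n vertices has at most ⌊n^2/4⌋ edges, with equality for the complete bipartite graph K_{⌊n/2⌋, ⌈n/2⌉}. For n = 147: ⌊147^2/4⌋ = ⌊21609/4⌋ = 5402. The extremal graph is K_{73, 74}, which has 73·74 = 5402 edges.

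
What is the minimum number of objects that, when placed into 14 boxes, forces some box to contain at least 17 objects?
n = (17 − 1)·14 + 1 = 225

By the generalised pigeonhole principle, to guarantee some box contains ≥ r objects we need more than (r − 1) · k objects total. Threshold: n = (r − 1) · k + 1. With r = 17 and k = 14: n = 16 · 14 + 1 = 224 + 1 = 225. For n = 224 = 16 · 14, we can put exactly 16 objects in every box, avoiding 17 in any single one — so 225 is tight.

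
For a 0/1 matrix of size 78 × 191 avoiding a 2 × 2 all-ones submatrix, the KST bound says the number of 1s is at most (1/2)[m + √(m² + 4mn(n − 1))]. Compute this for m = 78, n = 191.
z(78, 191; 2, 2) ≤ (1/2)[78 + √(78² + 4·78·191·190)] = (1/2)[78 + √11328564] = 1721.8966

Kővári–Sós–Turán: let r_1, ..., r_78 be the row sums and z = Σ r_i the total number of 1s. Each pair of columns can share at most one row with both entries 1 (else a 2×2 all-ones block appears), so Σ_i C(r_i, 2) ≤ C(191, 2) = 18145. By convexity Σ_i C(r_i, 2) ≥ 78·C(z/78, 2) = z(z − 78)/(2·78), giving z² − 78z − 78·191·190 ≤ 0 and hence z ≤ (1/2)[78 + √(6084 + 4·2830620)] = (1/2)[78 + √11328564] ≈ (1/2)(78 + 3365.7932) = 1721.8966.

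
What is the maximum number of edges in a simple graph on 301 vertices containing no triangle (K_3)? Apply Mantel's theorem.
ex(301, K_3) = ⌊301^2/4⌋ = 22650

Mantel (1907): a triangle-free graph on n vertices has at most ⌊n^2/4⌋ edges, with equality for the complete bipartite graph K_{⌊n/2⌋, ⌈n/2⌉}. For n = 301: ⌊301^2/4⌋ = ⌊90601/4⌋ = 22650. The extremal graph is K_{150, 151}, which has 150·151 = 22650 edges.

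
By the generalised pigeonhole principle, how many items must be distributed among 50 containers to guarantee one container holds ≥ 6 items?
n = (6 − 1)·50 + 1 = 251

By the generalised pigeonhole principle, to guarantee some box contains ≥ r objects we need more than (r − 1) · k objects total. Threshold: n = (r − 1) · k + 1. With r = 6 and k = 50: n = 5 · 50 + 1 = 250 + 1 = 251. For n = 250 = 5 · 50, we can put exactly 5 objects in every box, avoiding 6 in any single one — so 251 is tight.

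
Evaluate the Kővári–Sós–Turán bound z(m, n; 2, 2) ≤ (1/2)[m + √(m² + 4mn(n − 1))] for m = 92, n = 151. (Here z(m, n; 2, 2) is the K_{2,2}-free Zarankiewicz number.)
z(92, 151; 2, 2) ≤ (1/2)[92 + √(92² + 4·92·151·150)] = (1/2)[92 + √8343664] = 1490.2701

Kővári–Sós–Turán: let r_1, ..., r_92 be the row sums and z = Σ r_i the total number of 1s. Each pair of columns can share at most one row with both entries 1 (else a 2×2 all-ones block appears), so Σ_i C(r_i, 2) ≤ C(151, 2) = 11325. By convexity Σ_i C(r_i, 2) ≥ 92·C(z/92, 2) = z(z − 92)/(2·92), giving z² − 92z − 92·151·150 ≤ 0 and hence z ≤ (1/2)[92 + √(8464 + 4·2083800)] = (1/2)[92 + √8343664] ≈ (1/2)(92 + 2888.5401) = 1490.2701.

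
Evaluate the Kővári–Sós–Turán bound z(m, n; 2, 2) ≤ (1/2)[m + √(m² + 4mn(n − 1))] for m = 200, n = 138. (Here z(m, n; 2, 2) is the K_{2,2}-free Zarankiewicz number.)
z(200, 138; 2, 2) ≤ (1/2)[200 + √(200² + 4·200·138·137)] = (1/2)[200 + √15164800] = 2047.1004

Kővári–Sós–Turán: let r_1, ..., r_200 be the row sums and z = Σ r_i the total number of 1s. Each pair of columns can share at most one row with both entries 1 (else a 2×2 all-ones block appears), so Σ_i C(r_i, 2) ≤ C(138, 2) = 9453. By convexity Σ_i C(r_i, 2) ≥ 200·C(z/200, 2) = z(z − 200)/(2·200), giving z² − 200z − 200·138·137 ≤ 0 and hence z ≤ (1/2)[200 + √(40000 + 4·3781200)] = (1/2)[200 + √15164800] ≈ (1/2)(200 + 3894.2008) = 2047.1004.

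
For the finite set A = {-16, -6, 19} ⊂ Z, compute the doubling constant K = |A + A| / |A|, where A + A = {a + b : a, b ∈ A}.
K = |A + A| / |A| = 6/3 = 2

Enumerate A + A = {a + b : a, b ∈ A}. With |A| = 3, there are |A|^2 = 9 ordered sum pairs; collecting distinct values, A + A = {-32, -22, -12, 3, 13, 38}, so |A + A| = 6. Thus K = 6/3 = 2. For comparison, the minimum possible |A + A| over all 3-element sets is 2·3 − 1 = 5 (so min K = 5/3), attained only by arithmetic progressions.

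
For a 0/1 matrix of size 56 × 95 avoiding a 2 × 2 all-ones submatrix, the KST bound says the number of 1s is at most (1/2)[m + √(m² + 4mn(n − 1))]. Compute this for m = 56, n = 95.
z(56, 95; 2, 2) ≤ (1/2)[56 + √(56² + 4·56·95·94)] = (1/2)[56 + √2003456] = 735.7175

Kővári–Sós–Turán: let r_1, ..., r_56 be the row sums and z = Σ r_i the total number of 1s. Each pair of columns can share at most one row with both entries 1 (else a 2×2 all-ones block appears), so Σ_i C(r_i, 2) ≤ C(95, 2) = 4465. By convexity Σ_i C(r_i, 2) ≥ 56·C(z/56, 2) = z(z − 56)/(2·56), giving z² − 56z − 56·95·94 ≤ 0 and hence z ≤ (1/2)[56 + √(3136 + 4·500080)] = (1/2)[56 + √2003456] ≈ (1/2)(56 + 1415.4349) = 735.7175.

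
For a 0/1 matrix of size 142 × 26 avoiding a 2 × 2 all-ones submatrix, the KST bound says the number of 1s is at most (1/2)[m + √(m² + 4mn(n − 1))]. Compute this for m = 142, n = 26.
z(142, 26; 2, 2) ≤ (1/2)[142 + √(142² + 4·142·26·25)] = (1/2)[142 + √389364] = 382.9952

Kővári–Sós–Turán: let r_1, ..., r_142 be the row sums and z = Σ r_i the total number of 1s. Each pair of columns can share at most one row with both entries 1 (else a 2×2 all-ones block appears), so Σ_i C(r_i, 2) ≤ C(26, 2) = 325. By convexity Σ_i C(r_i, 2) ≥ 142·C(z/142, 2) = z(z − 142)/(2·142), giving z² − 142z − 142·26·25 ≤ 0 and hence z ≤ (1/2)[142 + √(20164 + 4·92300)] = (1/2)[142 + √389364] ≈ (1/2)(142 + 623.9904) = 382.9952.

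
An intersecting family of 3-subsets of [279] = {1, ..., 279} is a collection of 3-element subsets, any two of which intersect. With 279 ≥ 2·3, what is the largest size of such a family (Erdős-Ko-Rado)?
max |F| = C(278, 2) = 38503

Erdős-Ko-Rado (1961): when n ≥ 2k, max |F| = C(n−1, k−1). The bound is attained by the star {A : i ∈ A} for any fixed i ∈ [n]. Here C(279−1, 3−1) = C(278, 2) = 38503.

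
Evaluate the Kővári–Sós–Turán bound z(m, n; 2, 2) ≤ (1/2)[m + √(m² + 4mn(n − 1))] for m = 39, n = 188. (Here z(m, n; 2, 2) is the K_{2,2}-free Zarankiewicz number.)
z(39, 188; 2, 2) ≤ (1/2)[39 + √(39² + 4·39·188·187)] = (1/2)[39 + √5485857] = 1190.5953

Kővári–Sós–Turán: let r_1, ..., r_39 be the row sums and z = Σ r_i the total number of 1s. Each pair of columns can share at most one row with both entries 1 (else a 2×2 all-ones block appears), so Σ_i C(r_i, 2) ≤ C(188, 2) = 17578. By convexity Σ_i C(r_i, 2) ≥ 39·C(z/39, 2) = z(z − 39)/(2·39), giving z² − 39z − 39·188·187 ≤ 0 and hence z ≤ (1/2)[39 + √(1521 + 4·1371084)] = (1/2)[39 + √5485857] ≈ (1/2)(39 + 2342.1906) = 1190.5953.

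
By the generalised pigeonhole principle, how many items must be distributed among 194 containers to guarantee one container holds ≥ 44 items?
n = (44 − 1)·194 + 1 = 8343

By the generalised pigeonhole principle, to guarantee some box contains ≥ r objects we need more than (r − 1) · k objects total. Threshold: n = (r − 1) · k + 1. With r = 44 and k = 194: n = 43 · 194 + 1 = 8342 + 1 = 8343. For n = 8342 = 43 · 194, we can put exactly 43 objects in every box, avoiding 44 in any single one — so 8343 is tight.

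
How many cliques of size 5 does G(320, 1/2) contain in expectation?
E[# K_5] = C(320, 5) · (1/2)^C(5, 2) = 27097728064 / 2^10 = 423402001/16 = 26462625.0625

For each 5-subset S of vertices (there are C(320, 5) = 27097728064 such S), let X_S = 1 if S induces a K_5 (all C(5, 2) = 10 edges present). Then P(X_S = 1) = (1/2)^10 = 1/1024. By linearity of expectation, E[# K_5] = C(320, 5) · (1/2)^10 = 27097728064 / 1024 = 423402001/16 = 26462625.0625.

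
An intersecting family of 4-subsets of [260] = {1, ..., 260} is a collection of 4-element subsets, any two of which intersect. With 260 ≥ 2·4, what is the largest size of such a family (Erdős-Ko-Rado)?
max |F| = C(259, 3) = 2862209

Erdős-Ko-Rado (1961): when n ≥ 2k, max |F| = C(n−1, k−1). The bound is attained by the star {A : i ∈ A} for any fixed i ∈ [n]. Here C(260−1, 4−1) = C(259, 3) = 2862209.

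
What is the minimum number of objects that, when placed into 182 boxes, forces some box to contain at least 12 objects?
n = (12 − 1)·182 + 1 = 2003

By the generalised pigeonhole principle, to guarantee some box contains ≥ r objects we need more than (r − 1) · k objects total. Threshold: n = (r − 1) · k + 1. With r = 12 and k = 182: n = 11 · 182 + 1 = 2002 + 1 = 2003. For n = 2002 = 11 · 182, we can put exactly 11 objects in every box, avoiding 12 in any single one — so 2003 is tight.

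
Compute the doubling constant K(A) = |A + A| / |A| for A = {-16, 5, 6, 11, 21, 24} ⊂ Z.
K = |A + A| / |A| = 21/6 = 7/2

Enumerate A + A = {a + b : a, b ∈ A}. With |A| = 6, there are |A|^2 = 36 ordered sum pairs; collecting distinct values, A + A = {-32, -11, -10, -5, 5, 8, 10, 11, 12, 16, 17, 22, 26, 27, 29, 30, 32, 35, 42, 45, 48}, so |A + A| = 21. Thus K = 21/6 = 7/2. For comparison, the minimum possible |A + A| over all 6-element sets is 2·6 − 1 = 11 (so min K = 11/6), attained only by arithmetic progressions.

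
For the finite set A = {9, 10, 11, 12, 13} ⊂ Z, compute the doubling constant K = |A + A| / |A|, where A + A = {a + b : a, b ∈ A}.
K = |A + A| / |A| = 9/5

Enumerate A + A = {a + b : a, b ∈ A}. With |A| = 5, there are |A|^2 = 25 ordered sum pairs; collecting distinct values, A + A = {18, 19, 20, 21, 22, 23, 24, 25, 26}, so |A + A| = 9. Thus K = 9/5. Here |A + A| = 2|A| − 1 = 9, the minimum possible — so K = 9/5 is minimal, which holds iff A is an arithmetic progression.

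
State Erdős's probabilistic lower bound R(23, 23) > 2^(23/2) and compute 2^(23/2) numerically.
2^(23/2) = 2896.3094; so R(23, 23) > 2896.3094

Colour each edge of K_n uniformly at random with red/blue. The expected number of monochromatic K_23 is C(n, 23) · 2 · 2^(−C(23,2)). If C(n, 23) · 2^(1 − C(23,2)) < 1, then with positive probability no monochromatic K_23 exists, so R(23, 23) > n. The standard estimate C(n, 23) ≤ n^23/23! shows this inequality holds whenever n ≤ 2^(23/2) (since 23! · 2^(C(23,2) − 1) > 2^(23^2/2) ≥ n^23). Hence R(23, 23) > 2^(23/2) = 2896.3094.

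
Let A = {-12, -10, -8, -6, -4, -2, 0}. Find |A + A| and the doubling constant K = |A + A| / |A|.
K = |A + A| / |A| = 13/7

Enumerate A + A = {a + b : a, b ∈ A}. With |A| = 7, there are |A|^2 = 49 ordered sum pairs; collecting distinct values, A + A = {-24, -22, -20, -18, -16, -14, -12, -10, -8, -6, -4, -2, 0}, so |A + A| = 13. Thus K = 13/7. Here |A + A| = 2|A| − 1 = 13, the minimum possible — so K = 13/7 is minimal, which holds iff A is an arithmetic progression.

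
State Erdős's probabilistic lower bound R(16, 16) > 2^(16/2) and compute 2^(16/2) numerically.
2^(16/2) = 256; so R(16, 16) > 256

Colour each edge of K_n uniformly at random with red/blue. The expected number of monochromatic K_16 is C(n, 16) · 2 · 2^(−C(16,2)). If C(n, 16) · 2^(1 − C(16,2)) < 1, then with positive probability no monochromatic K_16 exists, so R(16, 16) > n. The standard estimate C(n, 16) ≤ n^16/16! shows this inequality holds whenever n ≤ 2^(16/2) (since 16! · 2^(C(16,2) − 1) > 2^(16^2/2) ≥ n^16). Hence R(16, 16) > 2^(16/2) = 256.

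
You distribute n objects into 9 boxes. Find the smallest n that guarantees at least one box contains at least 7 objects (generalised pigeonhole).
n = (7 − 1)·9 + 1 = 55

By the generalised pigeonhole principle, to guarantee some box contains ≥ r objects we need more than (r − 1) · k objects total. Threshold: n = (r − 1) · k + 1. With r = 7 and k = 9: n = 6 · 9 + 1 = 54 + 1 = 55. For n = 54 = 6 · 9, we can put exactly 6 objects in every box, avoiding 7 in any single one — so 55 is tight.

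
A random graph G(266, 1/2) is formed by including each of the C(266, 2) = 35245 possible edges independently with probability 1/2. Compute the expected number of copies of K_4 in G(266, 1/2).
E[# K_4] = C(266, 4) · (1/2)^C(4, 2) = 203927570 / 2^6 = 101963785/32 = 3186368.28125

For each 4-subset S of vertices (there are C(266, 4) = 203927570 such S), let X_S = 1 if S induces a K_4 (all C(4, 2) = 6 edges present). Then P(X_S = 1) = (1/2)^6 = 1/64. By linearity of expectation, E[# K_4] = C(266, 4) · (1/2)^6 = 203927570 / 64 = 101963785/32 = 3186368.28125.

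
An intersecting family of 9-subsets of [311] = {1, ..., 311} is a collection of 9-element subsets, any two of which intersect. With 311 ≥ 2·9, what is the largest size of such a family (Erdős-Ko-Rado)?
max |F| = C(310, 8) = 1931195406445470

Erdős-Ko-Rado (1961): when n ≥ 2k, max |F| = C(n−1, k−1). The bound is attained by the star {A : i ∈ A} for any fixed i ∈ [n]. Here C(311−1, 9−1) = C(310, 8) = 1931195406445470.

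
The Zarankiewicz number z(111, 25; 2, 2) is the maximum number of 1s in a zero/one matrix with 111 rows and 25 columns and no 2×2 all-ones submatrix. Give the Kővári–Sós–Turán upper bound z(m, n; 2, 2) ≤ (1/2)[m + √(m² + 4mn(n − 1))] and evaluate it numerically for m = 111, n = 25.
z(111, 25; 2, 2) ≤ (1/2)[111 + √(111² + 4·111·25·24)] = (1/2)[111 + √278721] = 319.4702

Kővári–Sós–Turán: let r_1, ..., r_111 be the row sums and z = Σ r_i the total number of 1s. Each pair of columns can share at most one row with both entries 1 (else a 2×2 all-ones block appears), so Σ_i C(r_i, 2) ≤ C(25, 2) = 300. By convexity Σ_i C(r_i, 2) ≥ 111·C(z/111, 2) = z(z − 111)/(2·111), giving z² − 111z − 111·25·24 ≤ 0 and hence z ≤ (1/2)[111 + √(12321 + 4·66600)] = (1/2)[111 + √278721] ≈ (1/2)(111 + 527.9403) = 319.4702.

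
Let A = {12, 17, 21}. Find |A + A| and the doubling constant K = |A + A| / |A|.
K = |A + A| / |A| = 6/3 = 2

Enumerate A + A = {a + b : a, b ∈ A}. With |A| = 3, there are |A|^2 = 9 ordered sum pairs; collecting distinct values, A + A = {24, 29, 33, 34, 38, 42}, so |A + A| = 6. Thus K = 6/3 = 2. For comparison, the minimum possible |A + A| over all 3-element sets is 2·3 − 1 = 5 (so min K = 5/3), attained only by arithmetic progressions.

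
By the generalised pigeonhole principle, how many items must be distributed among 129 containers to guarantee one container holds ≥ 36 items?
n = (36 − 1)·129 + 1 = 4516

By the generalised pigeonhole principle, to guarantee some box contains ≥ r objects we need more than (r − 1) · k objects total. Threshold: n = (r − 1) · k + 1. With r = 36 and k = 129: n = 35 · 129 + 1 = 4515 + 1 = 4516. For n = 4515 = 35 · 129, we can put exactly 35 objects in every box, avoiding 36 in any single one — so 4516 is tight.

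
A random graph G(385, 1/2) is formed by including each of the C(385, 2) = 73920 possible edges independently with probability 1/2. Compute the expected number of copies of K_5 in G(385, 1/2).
E[# K_5] = C(385, 5) · (1/2)^C(5, 2) = 68674865952 / 2^10 = 2146089561/32 = 67065298.78125

For each 5-subset S of vertices (there are C(385, 5) = 68674865952 such S), let X_S = 1 if S induces a K_5 (all C(5, 2) = 10 edges present). Then P(X_S = 1) = (1/2)^10 = 1/1024. By linearity of expectation, E[# K_5] = C(385, 5) · (1/2)^10 = 68674865952 / 1024 = 2146089561/32 = 67065298.78125.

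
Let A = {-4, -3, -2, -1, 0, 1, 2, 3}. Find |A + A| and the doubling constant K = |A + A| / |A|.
K = |A + A| / |A| = 15/8

Enumerate A + A = {a + b : a, b ∈ A}. With |A| = 8, there are |A|^2 = 64 ordered sum pairs; collecting distinct values, A + A = {-8, -7, -6, -5, -4, -3, -2, -1, 0, 1, 2, 3, 4, 5, 6}, so |A + A| = 15. Thus K = 15/8. Here |A + A| = 2|A| − 1 = 15, the minimum possible — so K = 15/8 is minimal, which holds iff A is an arithmetic progression.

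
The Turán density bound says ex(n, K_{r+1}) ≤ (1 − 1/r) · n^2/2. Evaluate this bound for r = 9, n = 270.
Turán density bound = (8/9) · 270^2/2 = 32400

Turán's theorem: ex(n, K_{r+1}) is achieved by the complete r-partite Turán graph T(n, r) with parts as balanced as possible, and is at most (1 − 1/r) · n^2/2. For r = 9, n = 270: the density bound is (8/9) · 72900/2 = 32400. Since 9 ∣ 270, the Turán graph T(270, 9) has parts of equal size 30, and its edge count e(T(270, 9)) = 32400 attains the density bound exactly.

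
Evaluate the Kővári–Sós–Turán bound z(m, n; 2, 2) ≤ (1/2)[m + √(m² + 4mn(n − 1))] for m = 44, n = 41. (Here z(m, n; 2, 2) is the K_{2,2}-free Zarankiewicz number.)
z(44, 41; 2, 2) ≤ (1/2)[44 + √(44² + 4·44·41·40)] = (1/2)[44 + √290576] = 291.5255

Kővári–Sós–Turán: let r_1, ..., r_44 be the row sums and z = Σ r_i the total number of 1s. Each pair of columns can share at most one row with both entries 1 (else a 2×2 all-ones block appears), so Σ_i C(r_i, 2) ≤ C(41, 2) = 820. By convexity Σ_i C(r_i, 2) ≥ 44·C(z/44, 2) = z(z − 44)/(2·44), giving z² − 44z − 44·41·40 ≤ 0 and hence z ≤ (1/2)[44 + √(1936 + 4·72160)] = (1/2)[44 + √290576] ≈ (1/2)(44 + 539.051) = 291.5255.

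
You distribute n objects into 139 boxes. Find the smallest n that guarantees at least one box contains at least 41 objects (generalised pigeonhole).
n = (41 − 1)·139 + 1 = 5561

By the generalised pigeonhole principle, to guarantee some box contains ≥ r objects we need more than (r − 1) · k objects total. Threshold: n = (r − 1) · k + 1. With r = 41 and k = 139: n = 40 · 139 + 1 = 5560 + 1 = 5561. For n = 5560 = 40 · 139, we can put exactly 40 objects in every box, avoiding 41 in any single one — so 5561 is tight.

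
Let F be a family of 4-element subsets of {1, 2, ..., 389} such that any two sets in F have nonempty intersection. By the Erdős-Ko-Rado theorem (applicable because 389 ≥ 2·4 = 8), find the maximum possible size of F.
max |F| = C(388, 3) = 9660036

The Erdős-Ko-Rado theorem states: for n ≥ 2k, an intersecting family of k-subsets of an n-element set has size at most C(n − 1, k − 1), with equality for 'star' families {A ⊆ [n] : |A| = k, i ∈ A} (fix an element i). For n = 389, k = 4: C(388, 3) = 9660036.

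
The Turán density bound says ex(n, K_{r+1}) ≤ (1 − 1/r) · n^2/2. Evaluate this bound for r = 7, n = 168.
Turán density bound = (6/7) · 168^2/2 = 12096

Turán's theorem: ex(n, K_{r+1}) is achieved by the complete r-partite Turán graph T(n, r) with parts as balanced as possible, and is at most (1 − 1/r) · n^2/2. For r = 7, n = 168: the density bound is (6/7) · 28224/2 = 12096. Since 7 ∣ 168, the Turán graph T(168, 7) has parts of equal size 24, and its edge count e(T(168, 7)) = 12096 attains the density bound exactly.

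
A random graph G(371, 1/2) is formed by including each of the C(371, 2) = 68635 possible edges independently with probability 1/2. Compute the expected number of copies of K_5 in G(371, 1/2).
E[# K_5] = C(371, 5) · (1/2)^C(5, 2) = 57007846644 / 2^10 = 14251961661/256 ≈ 55671725.238281

For each 5-subset S of vertices (there are C(371, 5) = 57007846644 such S), let X_S = 1 if S induces a K_5 (all C(5, 2) = 10 edges present). Then P(X_S = 1) = (1/2)^10 = 1/1024. By linearity of expectation, E[# K_5] = C(371, 5) · (1/2)^10 = 57007846644 / 1024 = 14251961661/256 ≈ 55671725.238281.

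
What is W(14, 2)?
W(14, 2) = 14 + 1 = 15

A 2-term AP is any pair of integers, so a monochromatic 2-AP exists iff some colour is used at least twice. With 14 colours, the colouring i ↦ i on {1, ..., 14} uses each colour once, avoiding any monochromatic pair, so W(14, 2) > 14. For {1, ..., 15}, pigeonhole forces two integers of the same colour, which form a monochromatic 2-AP. Hence W(14, 2) = 15.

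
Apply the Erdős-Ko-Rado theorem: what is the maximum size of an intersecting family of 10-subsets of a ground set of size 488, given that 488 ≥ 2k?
max |F| = C(487, 9) = 3941897198136002820

The Erdős-Ko-Rado theorem states: for n ≥ 2k, an intersecting family of k-subsets of an n-element set has size at most C(n − 1, k − 1), with equality for 'star' families {A ⊆ [n] : |A| = k, i ∈ A} (fix an element i). For n = 488, k = 10: C(487, 9) = 3941897198136002820.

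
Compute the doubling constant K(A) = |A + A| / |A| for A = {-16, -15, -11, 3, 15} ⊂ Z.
K = |A + A| / |A| = 15/5 = 3

Enumerate A + A = {a + b : a, b ∈ A}. With |A| = 5, there are |A|^2 = 25 ordered sum pairs; collecting distinct values, A + A = {-32, -31, -30, -27, -26, -22, -13, -12, -8, -1, 0, 4, 6, 18, 30}, so |A + A| = 15. Thus K = 15/5 = 3. For comparison, the minimum possible |A + A| over all 5-element sets is 2·5 − 1 = 9 (so min K = 9/5), attained only by arithmetic progressions.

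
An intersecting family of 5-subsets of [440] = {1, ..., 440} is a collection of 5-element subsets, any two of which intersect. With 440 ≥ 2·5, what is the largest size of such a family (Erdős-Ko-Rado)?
max |F| = C(439, 4) = 1526494751

The Erdős-Ko-Rado theorem states: for n ≥ 2k, an intersecting family of k-subsets of an n-element set has size at most C(n − 1, k − 1), with equality for 'star' families {A ⊆ [n] : |A| = k, i ∈ A} (fix an element i). For n = 440, k = 5: C(439, 4) = 1526494751.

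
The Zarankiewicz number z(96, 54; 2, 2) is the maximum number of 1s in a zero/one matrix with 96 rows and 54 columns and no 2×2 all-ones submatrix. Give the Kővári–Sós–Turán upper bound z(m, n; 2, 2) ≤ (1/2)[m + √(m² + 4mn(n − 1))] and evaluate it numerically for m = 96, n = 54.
z(96, 54; 2, 2) ≤ (1/2)[96 + √(96² + 4·96·54·53)] = (1/2)[96 + √1108224] = 574.3611

Kővári–Sós–Turán: let r_1, ..., r_96 be the row sums and z = Σ r_i the total number of 1s. Each pair of columns can share at most one row with both entries 1 (else a 2×2 all-ones block appears), so Σ_i C(r_i, 2) ≤ C(54, 2) = 1431. By convexity Σ_i C(r_i, 2) ≥ 96·C(z/96, 2) = z(z − 96)/(2·96), giving z² − 96z − 96·54·53 ≤ 0 and hence z ≤ (1/2)[96 + √(9216 + 4·274752)] = (1/2)[96 + √1108224] ≈ (1/2)(96 + 1052.7222) = 574.3611.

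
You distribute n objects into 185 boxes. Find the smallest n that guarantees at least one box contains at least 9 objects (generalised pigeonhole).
n = (9 − 1)·185 + 1 = 1481

By the generalised pigeonhole principle, to guarantee some box contains ≥ r objects we need more than (r − 1) · k objects total. Threshold: n = (r − 1) · k + 1. With r = 9 and k = 185: n = 8 · 185 + 1 = 1480 + 1 = 1481. For n = 1480 = 8 · 185, we can put exactly 8 objects in every box, avoiding 9 in any single one — so 1481 is tight.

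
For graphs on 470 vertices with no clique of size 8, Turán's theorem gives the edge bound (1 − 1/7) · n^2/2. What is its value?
Turán density bound = (6/7) · 470^2/2 = 662700/7 ≈ 94671.4286

Turán's theorem: ex(n, K_{r+1}) is achieved by the complete r-partite Turán graph T(n, r) with parts as balanced as possible, and is at most (1 − 1/r) · n^2/2. For r = 7, n = 470: the density bound is (6/7) · 220900/2 = 662700/7 ≈ 94671.4286. The integer-valued extremum is e(T(470, 7)) = 94671, which is strictly less than the density bound 662700/7 since 7 ∤ 470 (the parts of T(470, 7) cannot all be equal).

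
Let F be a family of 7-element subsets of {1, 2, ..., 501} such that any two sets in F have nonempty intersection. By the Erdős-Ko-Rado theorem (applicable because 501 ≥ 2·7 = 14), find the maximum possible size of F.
max |F| = C(500, 6) = 21057686727000

Erdős-Ko-Rado (1961): when n ≥ 2k, max |F| = C(n−1, k−1). The bound is attained by the star {A : i ∈ A} for any fixed i ∈ [n]. Here C(501−1, 7−1) = C(500, 6) = 21057686727000.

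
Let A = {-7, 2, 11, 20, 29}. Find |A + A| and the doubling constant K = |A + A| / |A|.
K = |A + A| / |A| = 9/5

Enumerate A + A = {a + b : a, b ∈ A}. With |A| = 5, there are |A|^2 = 25 ordered sum pairs; collecting distinct values, A + A = {-14, -5, 4, 13, 22, 31, 40, 49, 58}, so |A + A| = 9. Thus K = 9/5. Here |A + A| = 2|A| − 1 = 9, the minimum possible — so K = 9/5 is minimal, which holds iff A is an arithmetic progression.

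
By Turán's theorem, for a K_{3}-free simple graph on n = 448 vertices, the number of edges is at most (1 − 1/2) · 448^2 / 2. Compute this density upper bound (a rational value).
Turán density bound = (1/2) · 448^2/2 = 50176

Turán's theorem: ex(n, K_{r+1}) is achieved by the complete r-partite Turán graph T(n, r) with parts as balanced as possible, and is at most (1 − 1/r) · n^2/2. For r = 2, n = 448: the density bound is (1/2) · 200704/2 = 50176. Since 2 ∣ 448, the Turán graph T(448, 2) has parts of equal size 224, and its edge count e(T(448, 2)) = 50176 attains the density bound exactly.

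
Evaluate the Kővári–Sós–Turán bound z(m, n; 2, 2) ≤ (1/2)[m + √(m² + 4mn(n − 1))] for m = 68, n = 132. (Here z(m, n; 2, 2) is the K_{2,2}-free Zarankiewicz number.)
z(68, 132; 2, 2) ≤ (1/2)[68 + √(68² + 4·68·132·131)] = (1/2)[68 + √4708048] = 1118.9018

Kővári–Sós–Turán: let r_1, ..., r_68 be the row sums and z = Σ r_i the total number of 1s. Each pair of columns can share at most one row with both entries 1 (else a 2×2 all-ones block appears), so Σ_i C(r_i, 2) ≤ C(132, 2) = 8646. By convexity Σ_i C(r_i, 2) ≥ 68·C(z/68, 2) = z(z − 68)/(2·68), giving z² − 68z − 68·132·131 ≤ 0 and hence z ≤ (1/2)[68 + √(4624 + 4·1175856)] = (1/2)[68 + √4708048] ≈ (1/2)(68 + 2169.8037) = 1118.9018.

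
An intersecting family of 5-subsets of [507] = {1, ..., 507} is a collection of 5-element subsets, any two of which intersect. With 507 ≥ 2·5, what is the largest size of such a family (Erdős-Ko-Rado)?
max |F| = C(506, 4) = 2699163390

Erdős-Ko-Rado (1961): when n ≥ 2k, max |F| = C(n−1, k−1). The bound is attained by the star {A : i ∈ A} for any fixed i ∈ [n]. Here C(507−1, 5−1) = C(506, 4) = 2699163390.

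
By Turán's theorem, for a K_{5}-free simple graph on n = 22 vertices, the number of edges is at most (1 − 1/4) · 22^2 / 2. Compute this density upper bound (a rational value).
Turán density bound = (3/4) · 22^2/2 = 363/2 ≈ 181.5

Turán's theorem: ex(n, K_{r+1}) is achieved by the complete r-partite Turán graph T(n, r) with parts as balanced as possible, and is at most (1 − 1/r) · n^2/2. For r = 4, n = 22: the density bound is (3/4) · 484/2 = 363/2 ≈ 181.5. The integer-valued extremum is e(T(22, 4)) = 181, which is strictly less than the density bound 363/2 since 4 ∤ 22 (the parts of T(22, 4) cannot all be equal).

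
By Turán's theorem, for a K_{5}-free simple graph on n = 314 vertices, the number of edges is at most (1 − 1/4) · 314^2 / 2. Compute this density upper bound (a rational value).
Turán density bound = (3/4) · 314^2/2 = 73947/2 ≈ 36973.5

Turán's theorem: ex(n, K_{r+1}) is achieved by the complete r-partite Turán graph T(n, r) with parts as balanced as possible, and is at most (1 − 1/r) · n^2/2. For r = 4, n = 314: the density bound is (3/4) · 98596/2 = 73947/2 ≈ 36973.5. The integer-valued extremum is e(T(314, 4)) = 36973, which is strictly less than the density bound 73947/2 since 4 ∤ 314 (the parts of T(314, 4) cannot all be equal).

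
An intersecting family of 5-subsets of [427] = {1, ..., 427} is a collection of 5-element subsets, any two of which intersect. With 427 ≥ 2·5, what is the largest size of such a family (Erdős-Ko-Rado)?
max |F| = C(426, 4) = 1352986650

Erdős-Ko-Rado (1961): when n ≥ 2k, max |F| = C(n−1, k−1). The bound is attained by the star {A : i ∈ A} for any fixed i ∈ [n]. Here C(427−1, 5−1) = C(426, 4) = 1352986650.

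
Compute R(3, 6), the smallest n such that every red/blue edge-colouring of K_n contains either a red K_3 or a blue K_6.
R(3, 6) = 18

Lower bound: an explicit 2-colouring of K_{17} (typically a Paley-type or other structured construction) avoids a red K_3 and a blue K_6, showing R(3, 6) > 17.
Upper bound: the simple Erdős–Szekeres recurrence only gives R(3, 6) ≤ 20; the tight bound R(3, 6) ≤ 18 requires a sharper case analysis (or computer search) of 2-colourings of K_{18}.
Hence R(3, 6) = 18.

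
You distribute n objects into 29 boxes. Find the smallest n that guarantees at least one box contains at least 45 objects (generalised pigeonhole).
n = (45 − 1)·29 + 1 = 1277

By the generalised pigeonhole principle, to guarantee some box contains ≥ r objects we need more than (r − 1) · k objects total. Threshold: n = (r − 1) · k + 1. With r = 45 and k = 29: n = 44 · 29 + 1 = 1276 + 1 = 1277. For n = 1276 = 44 · 29, we can put exactly 44 objects in every box, avoiding 45 in any single one — so 1277 is tight.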